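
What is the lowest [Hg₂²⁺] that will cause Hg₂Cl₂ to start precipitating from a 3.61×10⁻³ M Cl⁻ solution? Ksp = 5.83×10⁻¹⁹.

4.47×10⁻¹⁴ M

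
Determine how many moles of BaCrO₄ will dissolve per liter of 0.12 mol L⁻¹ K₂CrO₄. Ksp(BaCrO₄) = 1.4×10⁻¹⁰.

1.2×10⁻⁹ M

BaCrO₄(s) ⇌ Ba²⁺(aq) + CrO₄²⁻(aq)
The solution already contains CrO₄²⁻ at 0.12 mol L⁻¹. Let s be the molar solubility of BaCrO₄.
[CrO₄²⁻] ≈ 0.12 mol L⁻¹ (common ion dominates); [Ba²⁺] = s.
Ksp = [Ba²⁺][CrO₄²⁻] = s(0.12)
s = 1.4×10⁻¹⁰ / (0.12) = 1.2×10⁻⁹
s = 1.2×10⁻⁹ mol L⁻¹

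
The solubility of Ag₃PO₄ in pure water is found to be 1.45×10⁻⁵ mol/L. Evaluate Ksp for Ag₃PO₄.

Ag₃PO₄(s) ⇌ 3 Ag⁺(aq) + PO₄³⁻(aq)
With molar solubility s: [Ag⁺] = 3s, [PO₄³⁻] = s.
Ksp = [Ag⁺]^3[PO₄³⁻] = (3s)^3 · s = 27s^4
Ksp = 27 × (1.45×10⁻⁵)^4 = 1.19×10⁻¹⁸

Ksp = 1.19×10⁻¹⁸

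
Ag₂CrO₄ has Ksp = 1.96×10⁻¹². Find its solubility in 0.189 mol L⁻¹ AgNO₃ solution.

Ag₂CrO₄(s) ⇌ 2 Ag⁺(aq) + CrO₄²⁻(aq)
The solution already contains Ag⁺ at 0.189 mol L⁻¹. Let s be the molar solubility of Ag₂CrO₄.
[Ag⁺] ≈ 0.189 mol L⁻¹ (common ion dominates); [CrO₄²⁻] = s.
Ksp = [Ag⁺]^2[CrO₄²⁻] = (0.189)^2s
s = 1.96×10⁻¹² / (0.189)^2 = 5.49×10⁻¹¹
s = 5.49×10⁻¹¹ mol L⁻¹

5.49×10⁻¹¹ M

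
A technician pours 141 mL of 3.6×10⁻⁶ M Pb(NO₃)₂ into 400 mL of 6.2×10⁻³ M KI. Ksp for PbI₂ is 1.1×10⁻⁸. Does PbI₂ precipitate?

No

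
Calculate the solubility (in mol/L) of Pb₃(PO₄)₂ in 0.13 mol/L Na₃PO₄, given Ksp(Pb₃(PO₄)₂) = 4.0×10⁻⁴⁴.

4.4×10⁻¹⁵ M

Pb₃(PO₄)₂(s) ⇌ 3 Pb²⁺(aq) + 2 PO₄³⁻(aq)
Let s be the solubility of Pb₃(PO₄)₂ here. The common ion gives [PO₄³⁻] ≈ 0.13 mol/L, and [Pb²⁺] = 3s.
Ksp = [Pb²⁺]^3[PO₄³⁻]^2 = (3s)^3(0.13)^2
(3s)^3 = 4.0×10⁻⁴⁴ / (0.13)^2 = 2.4×10⁻⁴²
s = 4.4×10⁻¹⁵ mol/L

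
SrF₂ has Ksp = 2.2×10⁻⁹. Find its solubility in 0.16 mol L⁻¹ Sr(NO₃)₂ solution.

5.9×10⁻⁵ M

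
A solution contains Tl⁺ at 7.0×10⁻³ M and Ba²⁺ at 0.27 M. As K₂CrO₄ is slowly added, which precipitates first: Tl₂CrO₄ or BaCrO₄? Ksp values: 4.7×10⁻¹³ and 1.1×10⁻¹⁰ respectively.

A salt starts to precipitate once the ion product Q reaches its Ksp.
For Tl₂CrO₄: [CrO₄²⁻] = (Ksp/[Tl⁺]^2) = 9.6×10⁻⁹ M
For BaCrO₄: [CrO₄²⁻] = (Ksp/[Ba²⁺]) = 4.1×10⁻¹⁰ M
The smaller threshold [CrO₄²⁻] is reached first, so BaCrO₄ precipitates first.

BaCrO₄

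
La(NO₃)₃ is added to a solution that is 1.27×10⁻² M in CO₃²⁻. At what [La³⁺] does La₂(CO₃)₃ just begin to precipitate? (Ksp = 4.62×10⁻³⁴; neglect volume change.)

1.50×10⁻¹⁴ M

Precipitation of each salt begins when its ion product equals Ksp.
La₂(CO₃)₃(s) ⇌ 2 La³⁺(aq) + 3 CO₃²⁻(aq)
Ksp = [La³⁺]^2[CO₃²⁻]^3 = [La³⁺]^2(1.27×10⁻²)^3
[La³⁺]^2 = 4.62×10⁻³⁴ / (1.27×10⁻²)^3 = 2.26×10⁻²⁸
[La³⁺] = 1.50×10⁻¹⁴ M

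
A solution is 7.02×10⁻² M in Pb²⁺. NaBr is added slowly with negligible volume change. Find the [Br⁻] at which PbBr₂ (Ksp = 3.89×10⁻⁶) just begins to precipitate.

Each salt precipitates once Q = Ksp for that salt.
PbBr₂(s) ⇌ Pb²⁺(aq) + 2 Br⁻(aq)
Ksp = [Pb²⁺][Br⁻]^2 = [Br⁻]^2(7.02×10⁻²)
[Br⁻]^2 = 3.89×10⁻⁶ / (7.02×10⁻²) = 5.54×10⁻⁵
[Br⁻] = 7.44×10⁻³ M

7.44×10⁻³ M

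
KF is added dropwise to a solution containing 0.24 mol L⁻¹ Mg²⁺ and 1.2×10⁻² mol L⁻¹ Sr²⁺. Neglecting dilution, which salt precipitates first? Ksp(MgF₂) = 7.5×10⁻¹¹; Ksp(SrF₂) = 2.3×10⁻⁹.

MgF₂

A salt starts to precipitate once the ion product Q reaches its Ksp.
For MgF₂: [F⁻] = (Ksp/[Mg²⁺])^(1/2) = 1.8×10⁻⁵ mol L⁻¹
For SrF₂: [F⁻] = (Ksp/[Sr²⁺])^(1/2) = 4.4×10⁻⁴ mol L⁻¹
The smaller threshold [F⁻] is reached first, so MgF₂ precipitates first.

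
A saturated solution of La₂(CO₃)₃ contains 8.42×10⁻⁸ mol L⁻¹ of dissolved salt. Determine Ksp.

La₂(CO₃)₃(s) ⇌ 2 La³⁺(aq) + 3 CO₃²⁻(aq)
If s mol/L of La₂(CO₃)₃ dissolves, [La³⁺] = 2s and [CO₃²⁻] = 3s.
Ksp = [La³⁺]^2[CO₃²⁻]^3 = (2s)^2 · (3s)^3 = 108s^5
Ksp = 108 × (8.42×10⁻⁸)^5 = 4.57×10⁻³⁴

Ksp = 4.57×10⁻³⁴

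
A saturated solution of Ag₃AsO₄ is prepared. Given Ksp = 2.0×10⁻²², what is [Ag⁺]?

4.9×10⁻⁶ M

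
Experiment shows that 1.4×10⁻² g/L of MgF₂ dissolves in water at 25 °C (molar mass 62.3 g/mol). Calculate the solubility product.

Ksp = 4.5×10⁻¹¹

Convert to molarity: s = 1.4×10⁻² / 62.3 = 2.247×10⁻⁴ mol/L
MgF₂(s) ⇌ Mg²⁺(aq) + 2 F⁻(aq)
Let s be the molar solubility. Then [Mg²⁺] = s and [F⁻] = 2s.
Ksp = [Mg²⁺][F⁻]^2 = s · (2s)^2 = 4s^3
Ksp = 4 × (2.247×10⁻⁴)^3 = 4.5×10⁻¹¹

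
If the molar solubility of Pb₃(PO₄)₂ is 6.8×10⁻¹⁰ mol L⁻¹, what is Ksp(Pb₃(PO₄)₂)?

Pb₃(PO₄)₂(s) ⇌ 3 Pb²⁺(aq) + 2 PO₄³⁻(aq)
For each mole of Pb₃(PO₄)₂ that dissolves per liter, [Pb²⁺] = 3s and [PO₄³⁻] = 2s; let s denote this solubility.
Ksp = [Pb²⁺]^3[PO₄³⁻]^2 = (3s)^3 · (2s)^2 = 108s^5
Ksp = 108 × (6.8×10⁻¹⁰)^5 = 1.6×10⁻⁴⁴

Ksp = 1.6×10⁻⁴⁴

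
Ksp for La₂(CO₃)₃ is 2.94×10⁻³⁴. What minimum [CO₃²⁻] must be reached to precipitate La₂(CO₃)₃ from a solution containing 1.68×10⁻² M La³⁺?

1.01×10⁻¹⁰ M

Precipitation of each salt begins when its ion product equals Ksp.
La₂(CO₃)₃(s) ⇌ 2 La³⁺(aq) + 3 CO₃²⁻(aq)
Ksp = [La³⁺]^2[CO₃²⁻]^3 = [CO₃²⁻]^3(1.68×10⁻²)^2
[CO₃²⁻]^3 = 2.94×10⁻³⁴ / (1.68×10⁻²)^2 = 1.04×10⁻³⁰
[CO₃²⁻] = 1.01×10⁻¹⁰ M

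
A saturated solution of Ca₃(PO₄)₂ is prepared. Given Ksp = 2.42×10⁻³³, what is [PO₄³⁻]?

Ca₃(PO₄)₂(s) ⇌ 3 Ca²⁺(aq) + 2 PO₄³⁻(aq)
If s mol/L of Ca₃(PO₄)₂ dissolves, [Ca²⁺] = 3s and [PO₄³⁻] = 2s.
Ksp = [Ca²⁺]^3[PO₄³⁻]^2 = (3s)^3 · (2s)^2 = 108s^5 = 2.42×10⁻³³
s = 1.18×10⁻⁷ mol L⁻¹
[PO₄³⁻] = 2s = 2.35×10⁻⁷ mol L⁻¹

2.35×10⁻⁷ M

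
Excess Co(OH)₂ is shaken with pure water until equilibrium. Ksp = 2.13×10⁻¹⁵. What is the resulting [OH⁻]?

1.62×10⁻⁵ M

Co(OH)₂(s) ⇌ Co²⁺(aq) + 2 OH⁻(aq)
With molar solubility s: [Co²⁺] = s, [OH⁻] = 2s.
Ksp = [Co²⁺][OH⁻]^2 = s · (2s)^2 = 4s^3 = 2.13×10⁻¹⁵
s = 8.11×10⁻⁶ mol L⁻¹
[OH⁻] = 2s = 1.62×10⁻⁵ mol L⁻¹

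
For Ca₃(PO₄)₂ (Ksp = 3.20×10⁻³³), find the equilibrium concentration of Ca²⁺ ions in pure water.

Ca₃(PO₄)₂(s) ⇌ 3 Ca²⁺(aq) + 2 PO₄³⁻(aq)
For each mole of Ca₃(PO₄)₂ that dissolves per liter, [Ca²⁺] = 3s and [PO₄³⁻] = 2s; let s denote this solubility.
Ksp = [Ca²⁺]^3[PO₄³⁻]^2 = (3s)^3 · (2s)^2 = 108s^5 = 3.20×10⁻³³
s = 1.24×10⁻⁷ mol L⁻¹
[Ca²⁺] = 3s = 3.73×10⁻⁷ mol L⁻¹

3.73×10⁻⁷ M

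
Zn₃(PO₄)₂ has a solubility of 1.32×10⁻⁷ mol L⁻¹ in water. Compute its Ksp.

Zn₃(PO₄)₂(s) ⇌ 3 Zn²⁺(aq) + 2 PO₄³⁻(aq)
With molar solubility s: [Zn²⁺] = 3s, [PO₄³⁻] = 2s.
Ksp = [Zn²⁺]^3[PO₄³⁻]^2 = (3s)^3 · (2s)^2 = 108s^5
Ksp = 108 × (1.32×10⁻⁷)^5 = 4.33×10⁻³³

Ksp = 4.33×10⁻³³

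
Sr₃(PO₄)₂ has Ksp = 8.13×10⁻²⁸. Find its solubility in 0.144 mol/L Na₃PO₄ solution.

1.13×10⁻⁹ M

Sr₃(PO₄)₂(s) ⇌ 3 Sr²⁺(aq) + 2 PO₄³⁻(aq)
The solution already contains PO₄³⁻ at 0.144 mol/L. Let s be the molar solubility of Sr₃(PO₄)₂.
[PO₄³⁻] ≈ 0.144 mol/L (common ion dominates); [Sr²⁺] = 3s.
Ksp = [Sr²⁺]^3[PO₄³⁻]^2 = (3s)^3(0.144)^2
(3s)^3 = 8.13×10⁻²⁸ / (0.144)^2 = 3.92×10⁻²⁶
s = 1.13×10⁻⁹ mol/L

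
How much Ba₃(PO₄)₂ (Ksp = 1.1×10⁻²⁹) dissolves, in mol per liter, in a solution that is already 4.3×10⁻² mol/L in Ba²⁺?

Ba₃(PO₄)₂(s) ⇌ 3 Ba²⁺(aq) + 2 PO₄³⁻(aq)
Let s be the solubility of Ba₃(PO₄)₂ here. The common ion gives [Ba²⁺] ≈ 4.3×10⁻² mol/L, and [PO₄³⁻] = 2s.
Ksp = [Ba²⁺]^3[PO₄³⁻]^2 = (4.3×10⁻²)^3(2s)^2
(2s)^2 = 1.1×10⁻²⁹ / (4.3×10⁻²)^3 = 1.4×10⁻²⁵
s = 1.9×10⁻¹³ mol/L

1.9×10⁻¹³ M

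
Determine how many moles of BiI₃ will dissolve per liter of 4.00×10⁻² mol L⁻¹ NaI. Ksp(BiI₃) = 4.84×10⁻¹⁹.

BiI₃(s) ⇌ Bi³⁺(aq) + 3 I⁻(aq)
Let s be the solubility of BiI₃ here. The common ion gives [I⁻] ≈ 4.00×10⁻² mol L⁻¹, and [Bi³⁺] = s.
Ksp = [Bi³⁺][I⁻]^3 = s(4.00×10⁻²)^3
s = 4.84×10⁻¹⁹ / (4.00×10⁻²)^3 = 7.56×10⁻¹⁵
s = 7.56×10⁻¹⁵ mol L⁻¹

7.56×10⁻¹⁵ M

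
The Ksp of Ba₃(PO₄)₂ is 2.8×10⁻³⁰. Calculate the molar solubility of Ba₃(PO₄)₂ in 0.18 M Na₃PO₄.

Ba₃(PO₄)₂(s) ⇌ 3 Ba²⁺(aq) + 2 PO₄³⁻(aq)
Let s be the solubility of Ba₃(PO₄)₂ here. The common ion gives [PO₄³⁻] ≈ 0.18 M, and [Ba²⁺] = 3s.
Ksp = [Ba²⁺]^3[PO₄³⁻]^2 = (3s)^3(0.18)^2
(3s)^3 = 2.8×10⁻³⁰ / (0.18)^2 = 8.6×10⁻²⁹
s = 1.5×10⁻¹⁰ M

1.5×10⁻¹⁰ M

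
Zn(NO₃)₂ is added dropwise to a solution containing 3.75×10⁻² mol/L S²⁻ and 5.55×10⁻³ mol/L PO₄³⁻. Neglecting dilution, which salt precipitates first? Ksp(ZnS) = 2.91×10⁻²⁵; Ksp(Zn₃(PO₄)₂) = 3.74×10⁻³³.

Precipitation begins when Q = Ksp.
For ZnS: [Zn²⁺] = (Ksp/[S²⁻]) = 7.76×10⁻²⁴ mol/L
For Zn₃(PO₄)₂: [Zn²⁺] = (Ksp/[PO₄³⁻]^2)^(1/3) = 4.95×10⁻¹⁰ mol/L
The smaller threshold [Zn²⁺] is reached first, so ZnS precipitates first.

ZnS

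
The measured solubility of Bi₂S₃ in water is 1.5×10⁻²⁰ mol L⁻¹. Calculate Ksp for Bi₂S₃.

Bi₂S₃(s) ⇌ 2 Bi³⁺(aq) + 3 S²⁻(aq)
Let s be the molar solubility. Then [Bi³⁺] = 2s and [S²⁻] = 3s.
Ksp = [Bi³⁺]^2[S²⁻]^3 = (2s)^2 · (3s)^3 = 108s^5
Ksp = 108 × (1.5×10⁻²⁰)^5 = 8.2×10⁻⁹⁸

Ksp = 8.2×10⁻⁹⁸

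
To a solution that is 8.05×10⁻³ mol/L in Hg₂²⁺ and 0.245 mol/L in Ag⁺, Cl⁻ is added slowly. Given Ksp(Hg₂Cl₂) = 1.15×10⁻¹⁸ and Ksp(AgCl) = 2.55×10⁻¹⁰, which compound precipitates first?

AgCl

A salt starts to precipitate once the ion product Q reaches its Ksp.
For Hg₂Cl₂: [Cl⁻] = (Ksp/[Hg₂²⁺])^(1/2) = 1.20×10⁻⁸ mol/L
For AgCl: [Cl⁻] = (Ksp/[Ag⁺]) = 1.04×10⁻⁹ mol/L
Since AgCl needs less Cl⁻ to reach saturation, it precipitates first.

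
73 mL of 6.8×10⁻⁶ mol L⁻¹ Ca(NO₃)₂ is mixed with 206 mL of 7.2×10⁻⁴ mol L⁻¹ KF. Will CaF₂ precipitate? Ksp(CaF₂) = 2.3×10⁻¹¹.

No

After mixing, V = 73 mL + 206 mL = 279 mL.
[Ca²⁺] = (6.8×10⁻⁶)(73)/279 = 1.8×10⁻⁶ mol L⁻¹
[F⁻] = (7.2×10⁻⁴)(206)/279 = 5.3×10⁻⁴ mol L⁻¹
Q = [Ca²⁺][F⁻]^2 = 5.0×10⁻¹³
Q < Ksp (5.0×10⁻¹³ vs 2.3×10⁻¹¹); the solution remains unsaturated and no precipitate forms.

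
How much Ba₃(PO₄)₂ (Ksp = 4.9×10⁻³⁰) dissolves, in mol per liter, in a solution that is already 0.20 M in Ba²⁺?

1.2×10⁻¹⁴ M

Ba₃(PO₄)₂(s) ⇌ 3 Ba²⁺(aq) + 2 PO₄³⁻(aq)
Ba²⁺ is already present at 0.20 M. If s mol/L of Ba₃(PO₄)₂ dissolves, [PO₄³⁻] = 2s while [Ba²⁺] ≈ 0.20 M.
Ksp = [Ba²⁺]^3[PO₄³⁻]^2 = (0.20)^3(2s)^2
(2s)^2 = 4.9×10⁻³⁰ / (0.20)^3 = 6.1×10⁻²⁸
s = 1.2×10⁻¹⁴ M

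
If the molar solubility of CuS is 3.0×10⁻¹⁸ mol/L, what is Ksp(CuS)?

Ksp = 9.0×10⁻³⁶

CuS(s) ⇌ Cu²⁺(aq) + S²⁻(aq)
If s mol/L of CuS dissolves, [Cu²⁺] = s and [S²⁻] = s.
Ksp = [Cu²⁺][S²⁻] = s · s = s^2
Ksp = (3.0×10⁻¹⁸)^2 = 9.0×10⁻³⁶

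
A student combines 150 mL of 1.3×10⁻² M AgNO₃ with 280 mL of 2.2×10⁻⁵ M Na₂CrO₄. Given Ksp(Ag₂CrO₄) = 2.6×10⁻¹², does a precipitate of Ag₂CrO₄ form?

Yes

The combined volume is 430 mL.
[Ag⁺] = (1.3×10⁻²)(150)/430 = 4.5×10⁻³ M
[CrO₄²⁻] = (2.2×10⁻⁵)(280)/430 = 1.4×10⁻⁵ M
Q = [Ag⁺]^2[CrO₄²⁻] = 2.9×10⁻¹⁰
Because Q > Ksp (2.9×10⁻¹⁰ vs 2.6×10⁻¹²), a precipitate of Ag₂CrO₄ forms.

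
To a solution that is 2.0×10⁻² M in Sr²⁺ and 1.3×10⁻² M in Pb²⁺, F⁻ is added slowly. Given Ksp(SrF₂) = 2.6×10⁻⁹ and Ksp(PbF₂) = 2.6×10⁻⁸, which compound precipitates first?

SrF₂

Precipitation begins when Q = Ksp.
For SrF₂: [F⁻] = (Ksp/[Sr²⁺])^(1/2) = 3.6×10⁻⁴ M
For PbF₂: [F⁻] = (Ksp/[Pb²⁺])^(1/2) = 1.4×10⁻³ M
Since SrF₂ needs less F⁻ to reach saturation, it precipitates first.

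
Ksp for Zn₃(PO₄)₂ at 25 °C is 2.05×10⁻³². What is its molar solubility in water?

1.80×10⁻⁷ M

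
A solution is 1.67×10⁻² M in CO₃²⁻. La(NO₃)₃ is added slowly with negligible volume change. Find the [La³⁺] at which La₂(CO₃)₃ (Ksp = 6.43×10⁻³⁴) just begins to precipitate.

1.17×10⁻¹⁴ M

A salt starts to precipitate once the ion product Q reaches its Ksp.
La₂(CO₃)₃(s) ⇌ 2 La³⁺(aq) + 3 CO₃²⁻(aq)
Ksp = [La³⁺]^2[CO₃²⁻]^3 = [La³⁺]^2(1.67×10⁻²)^3
[La³⁺]^2 = 6.43×10⁻³⁴ / (1.67×10⁻²)^3 = 1.38×10⁻²⁸
[La³⁺] = 1.17×10⁻¹⁴ M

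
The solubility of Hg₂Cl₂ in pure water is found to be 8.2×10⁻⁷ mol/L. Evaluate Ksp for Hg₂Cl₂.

Hg₂Cl₂(s) ⇌ Hg₂²⁺(aq) + 2 Cl⁻(aq)
With molar solubility s: [Hg₂²⁺] = s, [Cl⁻] = 2s.
Ksp = [Hg₂²⁺][Cl⁻]^2 = s · (2s)^2 = 4s^3
Ksp = 4 × (8.2×10⁻⁷)^3 = 2.2×10⁻¹⁸

Ksp = 2.2×10⁻¹⁸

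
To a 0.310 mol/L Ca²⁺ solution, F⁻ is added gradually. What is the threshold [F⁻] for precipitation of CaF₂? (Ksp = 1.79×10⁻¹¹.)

A salt starts to precipitate once the ion product Q reaches its Ksp.
CaF₂(s) ⇌ Ca²⁺(aq) + 2 F⁻(aq)
Ksp = [Ca²⁺][F⁻]^2 = [F⁻]^2(0.310)
[F⁻]^2 = 1.79×10⁻¹¹ / (0.310) = 5.77×10⁻¹¹
[F⁻] = 7.60×10⁻⁶ mol/L

7.60×10⁻⁶ M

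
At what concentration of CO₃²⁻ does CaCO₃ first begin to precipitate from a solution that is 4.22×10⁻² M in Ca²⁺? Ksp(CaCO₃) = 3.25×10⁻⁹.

Precipitation of each salt begins when its ion product equals Ksp.
CaCO₃(s) ⇌ Ca²⁺(aq) + CO₃²⁻(aq)
Ksp = [Ca²⁺][CO₃²⁻] = [CO₃²⁻](4.22×10⁻²)
[CO₃²⁻] = 3.25×10⁻⁹ / (4.22×10⁻²) = 7.70×10⁻⁸
[CO₃²⁻] = 7.70×10⁻⁸ M

7.70×10⁻⁸ M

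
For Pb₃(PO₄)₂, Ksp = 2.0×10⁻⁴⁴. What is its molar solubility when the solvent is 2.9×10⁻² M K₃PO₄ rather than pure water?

9.6×10⁻¹⁵ M

Pb₃(PO₄)₂(s) ⇌ 3 Pb²⁺(aq) + 2 PO₄³⁻(aq)
Let s be the solubility of Pb₃(PO₄)₂ here. The common ion gives [PO₄³⁻] ≈ 2.9×10⁻² M, and [Pb²⁺] = 3s.
Ksp = [Pb²⁺]^3[PO₄³⁻]^2 = (3s)^3(2.9×10⁻²)^2
(3s)^3 = 2.0×10⁻⁴⁴ / (2.9×10⁻²)^2 = 2.4×10⁻⁴¹
s = 9.6×10⁻¹⁵ M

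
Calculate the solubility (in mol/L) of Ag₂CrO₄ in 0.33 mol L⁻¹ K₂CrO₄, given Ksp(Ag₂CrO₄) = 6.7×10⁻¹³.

7.1×10⁻⁷ M

Ag₂CrO₄(s) ⇌ 2 Ag⁺(aq) + CrO₄²⁻(aq)
The solution already contains CrO₄²⁻ at 0.33 mol L⁻¹. Let s be the molar solubility of Ag₂CrO₄.
[CrO₄²⁻] ≈ 0.33 mol L⁻¹ (common ion dominates); [Ag⁺] = 2s.
Ksp = [Ag⁺]^2[CrO₄²⁻] = (2s)^2(0.33)
(2s)^2 = 6.7×10⁻¹³ / (0.33) = 2.0×10⁻¹²
s = 7.1×10⁻⁷ mol L⁻¹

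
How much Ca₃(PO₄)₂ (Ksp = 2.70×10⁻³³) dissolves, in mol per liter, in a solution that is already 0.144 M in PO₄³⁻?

Ca₃(PO₄)₂(s) ⇌ 3 Ca²⁺(aq) + 2 PO₄³⁻(aq)
PO₄³⁻ is already present at 0.144 M. If s mol/L of Ca₃(PO₄)₂ dissolves, [Ca²⁺] = 3s while [PO₄³⁻] ≈ 0.144 M.
Ksp = [Ca²⁺]^3[PO₄³⁻]^2 = (3s)^3(0.144)^2
(3s)^3 = 2.70×10⁻³³ / (0.144)^2 = 1.30×10⁻³¹
s = 1.69×10⁻¹¹ M

1.69×10⁻¹¹ M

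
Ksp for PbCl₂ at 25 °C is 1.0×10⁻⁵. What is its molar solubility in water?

1.4×10⁻² M

PbCl₂(s) ⇌ Pb²⁺(aq) + 2 Cl⁻(aq)
With molar solubility s: [Pb²⁺] = s, [Cl⁻] = 2s.
Ksp = [Pb²⁺][Cl⁻]^2 = s · (2s)^2 = 4s^3
4s^3 = 1.0×10⁻⁵  ⇒  s^3 = 2.5×10⁻⁶
s = (2.5×10⁻⁶)^(1/3) = 1.4×10⁻² M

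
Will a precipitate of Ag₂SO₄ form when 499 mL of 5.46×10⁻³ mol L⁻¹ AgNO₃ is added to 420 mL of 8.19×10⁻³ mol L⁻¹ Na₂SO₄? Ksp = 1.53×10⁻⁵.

No

Total volume after mixing = 499 + 420 = 919 mL.
[Ag⁺] = (5.46×10⁻³)(499)/919 = 2.96×10⁻³ mol L⁻¹
[SO₄²⁻] = (8.19×10⁻³)(420)/919 = 3.74×10⁻³ mol L⁻¹
Q = [Ag⁺]^2[SO₄²⁻] = 3.29×10⁻⁸
Q = 3.29×10⁻⁸ < Ksp = 1.53×10⁻⁵, so the solution is unsaturated and no precipitate forms.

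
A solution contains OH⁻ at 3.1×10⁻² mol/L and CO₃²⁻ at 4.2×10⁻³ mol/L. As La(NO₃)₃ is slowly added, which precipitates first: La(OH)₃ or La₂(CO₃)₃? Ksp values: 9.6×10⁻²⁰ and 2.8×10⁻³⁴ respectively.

La(OH)₃

The threshold for precipitation is Q = Ksp.
For La(OH)₃: [La³⁺] = (Ksp/[OH⁻]^3) = 3.2×10⁻¹⁵ mol/L
For La₂(CO₃)₃: [La³⁺] = (Ksp/[CO₃²⁻]^3)^(1/2) = 6.1×10⁻¹⁴ mol/L
Since La(OH)₃ needs less La³⁺ to reach saturation, it precipitates first.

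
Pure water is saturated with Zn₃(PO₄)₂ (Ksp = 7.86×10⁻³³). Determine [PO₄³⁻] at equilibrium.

Zn₃(PO₄)₂(s) ⇌ 3 Zn²⁺(aq) + 2 PO₄³⁻(aq)
Call the molar solubility s, so that [Zn²⁺] = 3s and [PO₄³⁻] = 2s.
Ksp = [Zn²⁺]^3[PO₄³⁻]^2 = (3s)^3 · (2s)^2 = 108s^5 = 7.86×10⁻³³
s = 1.49×10⁻⁷ M
[PO₄³⁻] = 2s = 2.97×10⁻⁷ M

2.97×10⁻⁷ M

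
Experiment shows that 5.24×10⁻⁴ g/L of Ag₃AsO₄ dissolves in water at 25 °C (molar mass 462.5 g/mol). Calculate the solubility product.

s = (5.24×10⁻⁴ g L⁻¹)/(462.5 g mol⁻¹) = 1.1330×10⁻⁶ M
Ag₃AsO₄(s) ⇌ 3 Ag⁺(aq) + AsO₄³⁻(aq)
If s mol/L of Ag₃AsO₄ dissolves, [Ag⁺] = 3s and [AsO₄³⁻] = s.
Ksp = [Ag⁺]^3[AsO₄³⁻] = (3s)^3 · s = 27s^4
Ksp = 27 × (1.1330×10⁻⁶)^4 = 4.45×10⁻²³

Ksp = 4.45×10⁻²³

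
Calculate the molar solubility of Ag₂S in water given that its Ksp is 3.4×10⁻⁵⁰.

Ag₂S(s) ⇌ 2 Ag⁺(aq) + S²⁻(aq)
Let s be the molar solubility. Then [Ag⁺] = 2s and [S²⁻] = s.
Ksp = [Ag⁺]^2[S²⁻] = (2s)^2 · s = 4s^3
4s^3 = 3.4×10⁻⁵⁰  ⇒  s^3 = 8.5×10⁻⁵¹
Taking the 3rd root, s = 2.0×10⁻¹⁷ mol/L.

2.0×10⁻¹⁷ M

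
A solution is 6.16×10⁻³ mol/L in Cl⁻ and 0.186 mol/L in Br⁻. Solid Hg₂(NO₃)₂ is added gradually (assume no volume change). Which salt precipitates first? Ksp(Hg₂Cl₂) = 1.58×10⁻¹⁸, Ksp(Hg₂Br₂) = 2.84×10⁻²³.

A salt starts to precipitate once the ion product Q reaches its Ksp.
For Hg₂Cl₂: [Hg₂²⁺] = (Ksp/[Cl⁻]^2) = 4.16×10⁻¹⁴ mol/L
For Hg₂Br₂: [Hg₂²⁺] = (Ksp/[Br⁻]^2) = 8.21×10⁻²² mol/L
Since Hg₂Br₂ needs less Hg₂²⁺ to reach saturation, it precipitates first.

Hg₂Br₂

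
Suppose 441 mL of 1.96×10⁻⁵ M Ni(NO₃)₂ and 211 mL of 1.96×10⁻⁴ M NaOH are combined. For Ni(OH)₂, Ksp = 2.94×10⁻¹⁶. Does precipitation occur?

The combined volume is 652 mL.
[Ni²⁺] = (1.96×10⁻⁵)(441)/652 = 1.33×10⁻⁵ M
[OH⁻] = (1.96×10⁻⁴)(211)/652 = 6.34×10⁻⁵ M
Q = [Ni²⁺][OH⁻]^2 = 5.33×10⁻¹⁴
Because Q > Ksp (5.33×10⁻¹⁴ vs 2.94×10⁻¹⁶), a precipitate of Ni(OH)₂ forms.

Yes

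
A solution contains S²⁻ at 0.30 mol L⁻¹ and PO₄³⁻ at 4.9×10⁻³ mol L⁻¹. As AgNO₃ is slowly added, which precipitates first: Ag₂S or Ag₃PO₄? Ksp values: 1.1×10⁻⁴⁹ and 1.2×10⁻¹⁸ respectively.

Ag₂S

The threshold for precipitation is Q = Ksp.
For Ag₂S: [Ag⁺] = (Ksp/[S²⁻])^(1/2) = 6.1×10⁻²⁵ mol L⁻¹
For Ag₃PO₄: [Ag⁺] = (Ksp/[PO₄³⁻])^(1/3) = 6.3×10⁻⁶ mol L⁻¹
The smaller threshold [Ag⁺] is reached first, so Ag₂S precipitates first.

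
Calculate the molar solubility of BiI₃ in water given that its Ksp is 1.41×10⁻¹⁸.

1.51×10⁻⁵ M

BiI₃(s) ⇌ Bi³⁺(aq) + 3 I⁻(aq)
If s mol/L of BiI₃ dissolves, [Bi³⁺] = s and [I⁻] = 3s.
Ksp = [Bi³⁺][I⁻]^3 = s · (3s)^3 = 27s^4
27s^4 = 1.41×10⁻¹⁸  ⇒  s^4 = 5.22×10⁻²⁰
Taking the 4th root, s = 1.51×10⁻⁵ mol L⁻¹.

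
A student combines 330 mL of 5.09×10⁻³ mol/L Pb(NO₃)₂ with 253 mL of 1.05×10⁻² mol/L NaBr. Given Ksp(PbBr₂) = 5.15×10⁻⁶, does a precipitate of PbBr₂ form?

No

After mixing, V = 330 mL + 253 mL = 583 mL.
[Pb²⁺] = (5.09×10⁻³)(330)/583 = 2.88×10⁻³ mol/L
[Br⁻] = (1.05×10⁻²)(253)/583 = 4.56×10⁻³ mol/L
Q = [Pb²⁺][Br⁻]^2 = 5.98×10⁻⁸
Q = 5.98×10⁻⁸ < Ksp = 5.15×10⁻⁶, so the solution is unsaturated and no precipitate forms.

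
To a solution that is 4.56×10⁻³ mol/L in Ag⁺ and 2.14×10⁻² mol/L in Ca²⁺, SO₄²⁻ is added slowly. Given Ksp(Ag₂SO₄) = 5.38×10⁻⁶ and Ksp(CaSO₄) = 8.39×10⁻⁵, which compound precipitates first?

CaSO₄

A salt starts to precipitate once the ion product Q reaches its Ksp.
For Ag₂SO₄: [SO₄²⁻] = (Ksp/[Ag⁺]^2) = 0.259 mol/L
For CaSO₄: [SO₄²⁻] = (Ksp/[Ca²⁺]) = 3.92×10⁻³ mol/L
The smaller threshold [SO₄²⁻] is reached first, so CaSO₄ precipitates first.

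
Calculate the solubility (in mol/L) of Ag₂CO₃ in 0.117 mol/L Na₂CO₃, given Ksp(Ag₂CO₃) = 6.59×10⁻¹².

Ag₂CO₃(s) ⇌ 2 Ag⁺(aq) + CO₃²⁻(aq)
With CO₃²⁻ already at 0.117 mol/L and s small, take [CO₃²⁻] ≈ 0.117 mol/L and [Ag⁺] = 2s.
Ksp = [Ag⁺]^2[CO₃²⁻] = (2s)^2(0.117)
(2s)^2 = 6.59×10⁻¹² / (0.117) = 5.63×10⁻¹¹
s = 3.75×10⁻⁶ mol/L

3.75×10⁻⁶ M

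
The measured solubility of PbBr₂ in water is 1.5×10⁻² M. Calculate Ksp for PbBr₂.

PbBr₂(s) ⇌ Pb²⁺(aq) + 2 Br⁻(aq)
For each mole of PbBr₂ that dissolves per liter, [Pb²⁺] = s and [Br⁻] = 2s; let s denote this solubility.
Ksp = [Pb²⁺][Br⁻]^2 = s · (2s)^2 = 4s^3
Ksp = 4 × (1.5×10⁻²)^3 = 1.4×10⁻⁵

Ksp = 1.4×10⁻⁵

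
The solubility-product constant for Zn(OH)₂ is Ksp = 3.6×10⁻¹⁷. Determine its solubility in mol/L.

Zn(OH)₂(s) ⇌ Zn²⁺(aq) + 2 OH⁻(aq)
With molar solubility s: [Zn²⁺] = s, [OH⁻] = 2s.
Ksp = [Zn²⁺][OH⁻]^2 = s · (2s)^2 = 4s^3
4s^3 = 3.6×10⁻¹⁷  ⇒  s^3 = 9.0×10⁻¹⁸
Taking the 3rd root, s = 2.1×10⁻⁶ M.

2.1×10⁻⁶ M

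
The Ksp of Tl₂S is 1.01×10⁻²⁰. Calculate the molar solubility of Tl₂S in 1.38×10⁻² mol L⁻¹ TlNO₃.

Tl₂S(s) ⇌ 2 Tl⁺(aq) + S²⁻(aq)
With Tl⁺ already at 1.38×10⁻² mol L⁻¹ and s small, take [Tl⁺] ≈ 1.38×10⁻² mol L⁻¹ and [S²⁻] = s.
Ksp = [Tl⁺]^2[S²⁻] = (1.38×10⁻²)^2s
s = 1.01×10⁻²⁰ / (1.38×10⁻²)^2 = 5.30×10⁻¹⁷
s = 5.30×10⁻¹⁷ mol L⁻¹

5.30×10⁻¹⁷ M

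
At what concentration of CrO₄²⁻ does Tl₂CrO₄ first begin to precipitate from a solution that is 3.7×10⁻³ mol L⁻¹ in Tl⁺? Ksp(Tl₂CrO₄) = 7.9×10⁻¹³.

5.8×10⁻⁸ M

The threshold for precipitation is Q = Ksp.
Tl₂CrO₄(s) ⇌ 2 Tl⁺(aq) + CrO₄²⁻(aq)
Ksp = [Tl⁺]^2[CrO₄²⁻] = [CrO₄²⁻](3.7×10⁻³)^2
[CrO₄²⁻] = 7.9×10⁻¹³ / (3.7×10⁻³)^2 = 5.8×10⁻⁸
[CrO₄²⁻] = 5.8×10⁻⁸ mol L⁻¹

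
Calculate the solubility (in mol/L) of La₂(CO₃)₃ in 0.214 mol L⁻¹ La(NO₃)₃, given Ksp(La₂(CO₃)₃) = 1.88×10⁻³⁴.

La₂(CO₃)₃(s) ⇌ 2 La³⁺(aq) + 3 CO₃²⁻(aq)
With La³⁺ already at 0.214 mol L⁻¹ and s small, take [La³⁺] ≈ 0.214 mol L⁻¹ and [CO₃²⁻] = 3s.
Ksp = [La³⁺]^2[CO₃²⁻]^3 = (0.214)^2(3s)^3
(3s)^3 = 1.88×10⁻³⁴ / (0.214)^2 = 4.11×10⁻³³
s = 5.34×10⁻¹² mol L⁻¹

5.34×10⁻¹² M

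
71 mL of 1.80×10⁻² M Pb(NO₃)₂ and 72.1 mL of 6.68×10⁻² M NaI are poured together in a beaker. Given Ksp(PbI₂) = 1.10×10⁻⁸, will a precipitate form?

Yes

After mixing, V = 71 mL + 72.1 mL = 143.1 mL.
[Pb²⁺] = (1.80×10⁻²)(71)/143.1 = 8.93×10⁻³ M
[I⁻] = (6.68×10⁻²)(72.1)/143.1 = 3.37×10⁻² M
Q = [Pb²⁺][I⁻]^2 = 1.01×10⁻⁵
Because Q > Ksp (1.01×10⁻⁵ vs 1.10×10⁻⁸), a precipitate of PbI₂ forms.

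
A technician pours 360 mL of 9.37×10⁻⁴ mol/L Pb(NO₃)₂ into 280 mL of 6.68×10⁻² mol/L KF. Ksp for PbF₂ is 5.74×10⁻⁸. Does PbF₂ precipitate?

Yes

After mixing, V = 360 mL + 280 mL = 640 mL.
[Pb²⁺] = (9.37×10⁻⁴)(360)/640 = 5.27×10⁻⁴ mol/L
[F⁻] = (6.68×10⁻²)(280)/640 = 2.92×10⁻² mol/L
Q = [Pb²⁺][F⁻]^2 = 4.50×10⁻⁷
Since Q (4.50×10⁻⁷) exceeds Ksp (5.74×10⁻⁸), PbF₂ will precipitate.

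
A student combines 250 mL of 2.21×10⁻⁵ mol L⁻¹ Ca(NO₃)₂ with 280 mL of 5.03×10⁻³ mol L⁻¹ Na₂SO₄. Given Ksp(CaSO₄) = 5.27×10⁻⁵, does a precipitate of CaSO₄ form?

No

The combined volume is 530 mL.
[Ca²⁺] = (2.21×10⁻⁵)(250)/530 = 1.04×10⁻⁵ mol L⁻¹
[SO₄²⁻] = (5.03×10⁻³)(280)/530 = 2.66×10⁻³ mol L⁻¹
Q = [Ca²⁺][SO₄²⁻] = 2.77×10⁻⁸
Since Q (2.77×10⁻⁸) is less than Ksp (5.27×10⁻⁵), no CaSO₄ precipitates.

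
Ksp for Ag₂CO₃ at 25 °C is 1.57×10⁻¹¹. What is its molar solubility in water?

1.58×10⁻⁴ M

Ag₂CO₃(s) ⇌ 2 Ag⁺(aq) + CO₃²⁻(aq)
For each mole of Ag₂CO₃ that dissolves per liter, [Ag⁺] = 2s and [CO₃²⁻] = s; let s denote this solubility.
Ksp = [Ag⁺]^2[CO₃²⁻] = (2s)^2 · s = 4s^3
4s^3 = 1.57×10⁻¹¹  ⇒  s^3 = 3.93×10⁻¹²
Taking the 3rd root, s = 1.58×10⁻⁴ M.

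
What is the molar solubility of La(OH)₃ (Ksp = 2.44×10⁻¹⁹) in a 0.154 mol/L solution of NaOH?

La(OH)₃(s) ⇌ La³⁺(aq) + 3 OH⁻(aq)
OH⁻ is already present at 0.154 mol/L. If s mol/L of La(OH)₃ dissolves, [La³⁺] = s while [OH⁻] ≈ 0.154 mol/L.
Ksp = [La³⁺][OH⁻]^3 = s(0.154)^3
s = 2.44×10⁻¹⁹ / (0.154)^3 = 6.68×10⁻¹⁷
s = 6.68×10⁻¹⁷ mol/L

6.68×10⁻¹⁷ M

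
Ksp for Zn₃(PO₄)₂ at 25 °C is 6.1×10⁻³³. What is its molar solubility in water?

Zn₃(PO₄)₂(s) ⇌ 3 Zn²⁺(aq) + 2 PO₄³⁻(aq)
With molar solubility s: [Zn²⁺] = 3s, [PO₄³⁻] = 2s.
Ksp = [Zn²⁺]^3[PO₄³⁻]^2 = (3s)^3 · (2s)^2 = 108s^5
108s^5 = 6.1×10⁻³³  ⇒  s^5 = 5.6×10⁻³⁵
s = (5.6×10⁻³⁵)^(1/5) = 1.4×10⁻⁷ mol L⁻¹

1.4×10⁻⁷ M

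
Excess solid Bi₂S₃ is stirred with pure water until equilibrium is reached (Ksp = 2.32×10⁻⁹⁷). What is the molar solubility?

1.85×10⁻²⁰ M

Bi₂S₃(s) ⇌ 2 Bi³⁺(aq) + 3 S²⁻(aq)
Call the molar solubility s, so that [Bi³⁺] = 2s and [S²⁻] = 3s.
Ksp = [Bi³⁺]^2[S²⁻]^3 = (2s)^2 · (3s)^3 = 108s^5
108s^5 = 2.32×10⁻⁹⁷  ⇒  s^5 = 2.15×10⁻⁹⁹
s = (2.15×10⁻⁹⁹)^(1/5) = 1.85×10⁻²⁰ mol L⁻¹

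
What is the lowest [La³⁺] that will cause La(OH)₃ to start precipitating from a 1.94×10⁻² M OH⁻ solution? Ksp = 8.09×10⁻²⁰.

Precipitation of each salt begins when its ion product equals Ksp.
La(OH)₃(s) ⇌ La³⁺(aq) + 3 OH⁻(aq)
Ksp = [La³⁺][OH⁻]^3 = [La³⁺](1.94×10⁻²)^3
[La³⁺] = 8.09×10⁻²⁰ / (1.94×10⁻²)^3 = 1.11×10⁻¹⁴
[La³⁺] = 1.11×10⁻¹⁴ M

1.11×10⁻¹⁴ M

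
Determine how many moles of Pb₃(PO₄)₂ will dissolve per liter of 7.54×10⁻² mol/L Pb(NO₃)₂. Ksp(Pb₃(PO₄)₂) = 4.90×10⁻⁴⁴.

Pb₃(PO₄)₂(s) ⇌ 3 Pb²⁺(aq) + 2 PO₄³⁻(aq)
The solution already contains Pb²⁺ at 7.54×10⁻² mol/L. Let s be the molar solubility of Pb₃(PO₄)₂.
[Pb²⁺] ≈ 7.54×10⁻² mol/L (common ion dominates); [PO₄³⁻] = 2s.
Ksp = [Pb²⁺]^3[PO₄³⁻]^2 = (7.54×10⁻²)^3(2s)^2
(2s)^2 = 4.90×10⁻⁴⁴ / (7.54×10⁻²)^3 = 1.14×10⁻⁴⁰
s = 5.35×10⁻²¹ mol/L

5.35×10⁻²¹ M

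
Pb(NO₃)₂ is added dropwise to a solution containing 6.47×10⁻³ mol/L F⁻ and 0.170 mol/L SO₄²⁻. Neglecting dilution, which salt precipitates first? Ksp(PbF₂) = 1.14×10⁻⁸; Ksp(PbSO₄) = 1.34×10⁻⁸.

PbSO₄

Precipitation of each salt begins when its ion product equals Ksp.
For PbF₂: [Pb²⁺] = (Ksp/[F⁻]^2) = 2.72×10⁻⁴ mol/L
For PbSO₄: [Pb²⁺] = (Ksp/[SO₄²⁻]) = 7.88×10⁻⁸ mol/L
Since PbSO₄ needs less Pb²⁺ to reach saturation, it precipitates first.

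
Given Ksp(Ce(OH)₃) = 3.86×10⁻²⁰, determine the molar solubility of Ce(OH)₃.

Ce(OH)₃(s) ⇌ Ce³⁺(aq) + 3 OH⁻(aq)
For each mole of Ce(OH)₃ that dissolves per liter, [Ce³⁺] = s and [OH⁻] = 3s; let s denote this solubility.
Ksp = [Ce³⁺][OH⁻]^3 = s · (3s)^3 = 27s^4
27s^4 = 3.86×10⁻²⁰  ⇒  s^4 = 1.43×10⁻²¹
Taking the 4th root, s = 6.15×10⁻⁶ mol L⁻¹.

6.15×10⁻⁶ M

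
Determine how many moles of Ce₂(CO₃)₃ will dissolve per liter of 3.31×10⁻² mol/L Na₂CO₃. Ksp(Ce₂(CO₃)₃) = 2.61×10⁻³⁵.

4.24×10⁻¹⁶ M

Ce₂(CO₃)₃(s) ⇌ 2 Ce³⁺(aq) + 3 CO₃²⁻(aq)
The solution already contains CO₃²⁻ at 3.31×10⁻² mol/L. Let s be the molar solubility of Ce₂(CO₃)₃.
[CO₃²⁻] ≈ 3.31×10⁻² mol/L (common ion dominates); [Ce³⁺] = 2s.
Ksp = [Ce³⁺]^2[CO₃²⁻]^3 = (2s)^2(3.31×10⁻²)^3
(2s)^2 = 2.61×10⁻³⁵ / (3.31×10⁻²)^3 = 7.20×10⁻³¹
s = 4.24×10⁻¹⁶ mol/L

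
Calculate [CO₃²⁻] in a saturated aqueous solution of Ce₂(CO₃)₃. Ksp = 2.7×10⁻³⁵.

Ce₂(CO₃)₃(s) ⇌ 2 Ce³⁺(aq) + 3 CO₃²⁻(aq)
Let s be the molar solubility. Then [Ce³⁺] = 2s and [CO₃²⁻] = 3s.
Ksp = [Ce³⁺]^2[CO₃²⁻]^3 = (2s)^2 · (3s)^3 = 108s^5 = 2.7×10⁻³⁵
s = 4.8×10⁻⁸ mol L⁻¹
[CO₃²⁻] = 3s = 1.4×10⁻⁷ mol L⁻¹

1.4×10⁻⁷ M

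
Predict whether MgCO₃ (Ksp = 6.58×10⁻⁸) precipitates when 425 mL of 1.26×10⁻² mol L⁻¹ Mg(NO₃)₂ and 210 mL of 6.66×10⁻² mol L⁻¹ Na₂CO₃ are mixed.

Total volume after mixing = 425 + 210 = 635 mL.
[Mg²⁺] = (1.26×10⁻²)(425)/635 = 8.43×10⁻³ mol L⁻¹
[CO₃²⁻] = (6.66×10⁻²)(210)/635 = 2.20×10⁻² mol L⁻¹
Q = [Mg²⁺][CO₃²⁻] = 1.86×10⁻⁴
Q = 1.86×10⁻⁴ > Ksp = 6.58×10⁻⁸, so the solution is supersaturated and MgCO₃ precipitates.

Yes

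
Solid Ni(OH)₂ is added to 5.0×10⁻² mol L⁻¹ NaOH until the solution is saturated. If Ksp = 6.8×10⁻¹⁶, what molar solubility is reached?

Ni(OH)₂(s) ⇌ Ni²⁺(aq) + 2 OH⁻(aq)
OH⁻ is already present at 5.0×10⁻² mol L⁻¹. If s mol/L of Ni(OH)₂ dissolves, [Ni²⁺] = s while [OH⁻] ≈ 5.0×10⁻² mol L⁻¹.
Ksp = [Ni²⁺][OH⁻]^2 = s(5.0×10⁻²)^2
s = 6.8×10⁻¹⁶ / (5.0×10⁻²)^2 = 2.7×10⁻¹³
s = 2.7×10⁻¹³ mol L⁻¹

2.7×10⁻¹³ M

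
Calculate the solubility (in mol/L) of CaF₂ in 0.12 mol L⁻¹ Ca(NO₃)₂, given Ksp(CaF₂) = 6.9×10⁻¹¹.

CaF₂(s) ⇌ Ca²⁺(aq) + 2 F⁻(aq)
Let s be the solubility of CaF₂ here. The common ion gives [Ca²⁺] ≈ 0.12 mol L⁻¹, and [F⁻] = 2s.
Ksp = [Ca²⁺][F⁻]^2 = (0.12)(2s)^2
(2s)^2 = 6.9×10⁻¹¹ / (0.12) = 5.8×10⁻¹⁰
s = 1.2×10⁻⁵ mol L⁻¹

1.2×10⁻⁵ M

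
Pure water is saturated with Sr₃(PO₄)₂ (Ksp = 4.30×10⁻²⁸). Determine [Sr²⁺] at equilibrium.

3.95×10⁻⁶ M

Sr₃(PO₄)₂(s) ⇌ 3 Sr²⁺(aq) + 2 PO₄³⁻(aq)
Call the molar solubility s, so that [Sr²⁺] = 3s and [PO₄³⁻] = 2s.
Ksp = [Sr²⁺]^3[PO₄³⁻]^2 = (3s)^3 · (2s)^2 = 108s^5 = 4.30×10⁻²⁸
s = 1.32×10⁻⁶ mol L⁻¹
[Sr²⁺] = 3s = 3.95×10⁻⁶ mol L⁻¹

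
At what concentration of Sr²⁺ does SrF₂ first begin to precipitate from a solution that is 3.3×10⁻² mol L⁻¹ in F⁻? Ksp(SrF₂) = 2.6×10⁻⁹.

Precipitation begins when Q = Ksp.
SrF₂(s) ⇌ Sr²⁺(aq) + 2 F⁻(aq)
Ksp = [Sr²⁺][F⁻]^2 = [Sr²⁺](3.3×10⁻²)^2
[Sr²⁺] = 2.6×10⁻⁹ / (3.3×10⁻²)^2 = 2.4×10⁻⁶
[Sr²⁺] = 2.4×10⁻⁶ mol L⁻¹

2.4×10⁻⁶ M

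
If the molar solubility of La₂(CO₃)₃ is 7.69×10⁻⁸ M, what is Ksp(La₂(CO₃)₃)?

La₂(CO₃)₃(s) ⇌ 2 La³⁺(aq) + 3 CO₃²⁻(aq)
With molar solubility s: [La³⁺] = 2s, [CO₃²⁻] = 3s.
Ksp = [La³⁺]^2[CO₃²⁻]^3 = (2s)^2 · (3s)^3 = 108s^5
Ksp = 108 × (7.69×10⁻⁸)^5 = 2.90×10⁻³⁴

Ksp = 2.90×10⁻³⁴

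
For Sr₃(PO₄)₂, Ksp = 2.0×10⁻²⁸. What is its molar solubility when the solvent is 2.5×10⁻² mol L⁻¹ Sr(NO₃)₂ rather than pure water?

1.8×10⁻¹² M

Sr₃(PO₄)₂(s) ⇌ 3 Sr²⁺(aq) + 2 PO₄³⁻(aq)
Let s be the solubility of Sr₃(PO₄)₂ here. The common ion gives [Sr²⁺] ≈ 2.5×10⁻² mol L⁻¹, and [PO₄³⁻] = 2s.
Ksp = [Sr²⁺]^3[PO₄³⁻]^2 = (2.5×10⁻²)^3(2s)^2
(2s)^2 = 2.0×10⁻²⁸ / (2.5×10⁻²)^3 = 1.3×10⁻²³
s = 1.8×10⁻¹² mol L⁻¹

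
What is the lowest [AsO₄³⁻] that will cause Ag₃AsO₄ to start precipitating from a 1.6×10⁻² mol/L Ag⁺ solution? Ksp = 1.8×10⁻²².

Each salt precipitates once Q = Ksp for that salt.
Ag₃AsO₄(s) ⇌ 3 Ag⁺(aq) + AsO₄³⁻(aq)
Ksp = [Ag⁺]^3[AsO₄³⁻] = [AsO₄³⁻](1.6×10⁻²)^3
[AsO₄³⁻] = 1.8×10⁻²² / (1.6×10⁻²)^3 = 4.4×10⁻¹⁷
[AsO₄³⁻] = 4.4×10⁻¹⁷ mol/L

4.4×10⁻¹⁷ M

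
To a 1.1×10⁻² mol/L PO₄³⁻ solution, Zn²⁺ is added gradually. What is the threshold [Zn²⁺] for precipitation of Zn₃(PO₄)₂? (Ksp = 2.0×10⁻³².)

5.5×10⁻¹⁰ M

The threshold for precipitation is Q = Ksp.
Zn₃(PO₄)₂(s) ⇌ 3 Zn²⁺(aq) + 2 PO₄³⁻(aq)
Ksp = [Zn²⁺]^3[PO₄³⁻]^2 = [Zn²⁺]^3(1.1×10⁻²)^2
[Zn²⁺]^3 = 2.0×10⁻³² / (1.1×10⁻²)^2 = 1.7×10⁻²⁸
[Zn²⁺] = 5.5×10⁻¹⁰ mol/L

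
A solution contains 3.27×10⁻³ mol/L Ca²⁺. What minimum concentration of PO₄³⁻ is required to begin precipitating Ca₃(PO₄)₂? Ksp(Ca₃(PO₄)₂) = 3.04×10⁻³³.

Precipitation of each salt begins when its ion product equals Ksp.
Ca₃(PO₄)₂(s) ⇌ 3 Ca²⁺(aq) + 2 PO₄³⁻(aq)
Ksp = [Ca²⁺]^3[PO₄³⁻]^2 = [PO₄³⁻]^2(3.27×10⁻³)^3
[PO₄³⁻]^2 = 3.04×10⁻³³ / (3.27×10⁻³)^3 = 8.69×10⁻²⁶
[PO₄³⁻] = 2.95×10⁻¹³ mol/L

2.95×10⁻¹³ M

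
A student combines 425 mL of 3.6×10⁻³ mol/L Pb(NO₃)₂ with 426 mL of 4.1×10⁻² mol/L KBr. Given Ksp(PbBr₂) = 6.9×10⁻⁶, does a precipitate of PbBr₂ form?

No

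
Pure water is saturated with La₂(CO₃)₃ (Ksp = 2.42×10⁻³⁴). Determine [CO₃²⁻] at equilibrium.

La₂(CO₃)₃(s) ⇌ 2 La³⁺(aq) + 3 CO₃²⁻(aq)
Let s be the molar solubility. Then [La³⁺] = 2s and [CO₃²⁻] = 3s.
Ksp = [La³⁺]^2[CO₃²⁻]^3 = (2s)^2 · (3s)^3 = 108s^5 = 2.42×10⁻³⁴
s = 7.41×10⁻⁸ M
[CO₃²⁻] = 3s = 2.22×10⁻⁷ M

2.22×10⁻⁷ M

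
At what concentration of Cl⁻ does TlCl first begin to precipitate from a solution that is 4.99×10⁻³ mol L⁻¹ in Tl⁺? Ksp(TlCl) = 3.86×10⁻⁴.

7.74×10⁻² M

A salt starts to precipitate once the ion product Q reaches its Ksp.
TlCl(s) ⇌ Tl⁺(aq) + Cl⁻(aq)
Ksp = [Tl⁺][Cl⁻] = [Cl⁻](4.99×10⁻³)
[Cl⁻] = 3.86×10⁻⁴ / (4.99×10⁻³) = 7.74×10⁻²
[Cl⁻] = 7.74×10⁻² mol L⁻¹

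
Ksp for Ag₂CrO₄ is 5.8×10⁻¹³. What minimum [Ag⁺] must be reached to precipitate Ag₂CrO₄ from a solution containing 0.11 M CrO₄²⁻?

2.3×10⁻⁶ M

Each salt precipitates once Q = Ksp for that salt.
Ag₂CrO₄(s) ⇌ 2 Ag⁺(aq) + CrO₄²⁻(aq)
Ksp = [Ag⁺]^2[CrO₄²⁻] = [Ag⁺]^2(0.11)
[Ag⁺]^2 = 5.8×10⁻¹³ / (0.11) = 5.3×10⁻¹²
[Ag⁺] = 2.3×10⁻⁶ M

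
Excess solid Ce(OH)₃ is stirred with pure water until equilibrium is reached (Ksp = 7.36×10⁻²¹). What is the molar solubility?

4.06×10⁻⁶ M

Ce(OH)₃(s) ⇌ Ce³⁺(aq) + 3 OH⁻(aq)
For each mole of Ce(OH)₃ that dissolves per liter, [Ce³⁺] = s and [OH⁻] = 3s; let s denote this solubility.
Ksp = [Ce³⁺][OH⁻]^3 = s · (3s)^3 = 27s^4
27s^4 = 7.36×10⁻²¹  ⇒  s^4 = 2.73×10⁻²²
Taking the 4th root, s = 4.06×10⁻⁶ mol/L.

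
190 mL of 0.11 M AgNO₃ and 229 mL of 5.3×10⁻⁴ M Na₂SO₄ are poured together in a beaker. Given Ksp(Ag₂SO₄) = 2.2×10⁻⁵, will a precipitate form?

No

After mixing, V = 190 mL + 229 mL = 419 mL.
[Ag⁺] = (0.11)(190)/419 = 5.0×10⁻² M
[SO₄²⁻] = (5.3×10⁻⁴)(229)/419 = 2.9×10⁻⁴ M
Q = [Ag⁺]^2[SO₄²⁻] = 7.2×10⁻⁷
Q < Ksp (7.2×10⁻⁷ vs 2.2×10⁻⁵); the solution remains unsaturated and no precipitate forms.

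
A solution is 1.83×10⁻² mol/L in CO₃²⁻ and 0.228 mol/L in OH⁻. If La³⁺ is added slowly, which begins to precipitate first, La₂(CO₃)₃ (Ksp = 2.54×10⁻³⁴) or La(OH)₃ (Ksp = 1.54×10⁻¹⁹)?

La(OH)₃

A salt starts to precipitate once the ion product Q reaches its Ksp.
For La₂(CO₃)₃: [La³⁺] = (Ksp/[CO₃²⁻]^3)^(1/2) = 6.44×10⁻¹⁵ mol/L
For La(OH)₃: [La³⁺] = (Ksp/[OH⁻]^3) = 1.30×10⁻¹⁷ mol/L
Since La(OH)₃ needs less La³⁺ to reach saturation, it precipitates first.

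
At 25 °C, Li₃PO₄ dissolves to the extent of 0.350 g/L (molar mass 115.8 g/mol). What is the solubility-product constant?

Convert to molarity: s = 0.350 / 115.8 = 3.0225×10⁻³ mol/L
Li₃PO₄(s) ⇌ 3 Li⁺(aq) + PO₄³⁻(aq)
With molar solubility s: [Li⁺] = 3s, [PO₄³⁻] = s.
Ksp = [Li⁺]^3[PO₄³⁻] = (3s)^3 · s = 27s^4
Ksp = 27 × (3.0225×10⁻³)^4 = 2.25×10⁻⁹

Ksp = 2.25×10⁻⁹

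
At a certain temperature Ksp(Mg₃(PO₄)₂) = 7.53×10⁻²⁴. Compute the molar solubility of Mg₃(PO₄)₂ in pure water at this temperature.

9.30×10⁻⁶ M

Mg₃(PO₄)₂(s) ⇌ 3 Mg²⁺(aq) + 2 PO₄³⁻(aq)
Call the molar solubility s, so that [Mg²⁺] = 3s and [PO₄³⁻] = 2s.
Ksp = [Mg²⁺]^3[PO₄³⁻]^2 = (3s)^3 · (2s)^2 = 108s^5
108s^5 = 7.53×10⁻²⁴  ⇒  s^5 = 6.97×10⁻²⁶
s = (6.97×10⁻²⁶)^(1/5) = 9.30×10⁻⁶ mol/L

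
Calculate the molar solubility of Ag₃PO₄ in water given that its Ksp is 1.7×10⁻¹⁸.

1.6×10⁻⁵ M

Ag₃PO₄(s) ⇌ 3 Ag⁺(aq) + PO₄³⁻(aq)
For each mole of Ag₃PO₄ that dissolves per liter, [Ag⁺] = 3s and [PO₄³⁻] = s; let s denote this solubility.
Ksp = [Ag⁺]^3[PO₄³⁻] = (3s)^3 · s = 27s^4
27s^4 = 1.7×10⁻¹⁸  ⇒  s^4 = 6.3×10⁻²⁰
Taking the 4th root, s = 1.6×10⁻⁵ mol/L.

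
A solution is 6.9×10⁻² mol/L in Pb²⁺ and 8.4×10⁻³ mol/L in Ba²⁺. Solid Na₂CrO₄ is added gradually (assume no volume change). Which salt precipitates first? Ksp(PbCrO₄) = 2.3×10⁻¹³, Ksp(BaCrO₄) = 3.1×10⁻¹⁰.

PbCrO₄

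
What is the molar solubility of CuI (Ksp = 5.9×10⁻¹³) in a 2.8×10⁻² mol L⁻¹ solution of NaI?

CuI(s) ⇌ Cu⁺(aq) + I⁻(aq)
I⁻ is already present at 2.8×10⁻² mol L⁻¹. If s mol/L of CuI dissolves, [Cu⁺] = s while [I⁻] ≈ 2.8×10⁻² mol L⁻¹.
Ksp = [Cu⁺][I⁻] = s(2.8×10⁻²)
s = 5.9×10⁻¹³ / (2.8×10⁻²) = 2.1×10⁻¹¹
s = 2.1×10⁻¹¹ mol L⁻¹

2.1×10⁻¹¹ M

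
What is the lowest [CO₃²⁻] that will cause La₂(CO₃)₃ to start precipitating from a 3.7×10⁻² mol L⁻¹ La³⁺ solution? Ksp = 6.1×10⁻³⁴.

7.6×10⁻¹¹ M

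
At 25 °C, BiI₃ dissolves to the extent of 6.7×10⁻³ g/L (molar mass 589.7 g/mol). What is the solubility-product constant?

s = (6.7×10⁻³ g L⁻¹)/(589.7 g mol⁻¹) = 1.136×10⁻⁵ M
BiI₃(s) ⇌ Bi³⁺(aq) + 3 I⁻(aq)
Call the molar solubility s, so that [Bi³⁺] = s and [I⁻] = 3s.
Ksp = [Bi³⁺][I⁻]^3 = s · (3s)^3 = 27s^4
Ksp = 27 × (1.136×10⁻⁵)^4 = 4.5×10⁻¹⁹

Ksp = 4.5×10⁻¹⁹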